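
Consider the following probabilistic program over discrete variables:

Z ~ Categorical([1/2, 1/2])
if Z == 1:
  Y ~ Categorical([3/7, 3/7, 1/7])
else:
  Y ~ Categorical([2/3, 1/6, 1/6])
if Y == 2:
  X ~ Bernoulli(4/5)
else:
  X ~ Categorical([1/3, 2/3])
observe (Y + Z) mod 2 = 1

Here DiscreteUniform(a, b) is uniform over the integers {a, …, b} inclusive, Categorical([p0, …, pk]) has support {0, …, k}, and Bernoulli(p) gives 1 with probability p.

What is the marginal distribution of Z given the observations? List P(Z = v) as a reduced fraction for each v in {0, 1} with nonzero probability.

P(Z=0) = 7/31, P(Z=1) = 24/31

Enumerate traces; 6 have nonzero weight after conditioning:
  (Z=0, Y=1, X=0) weight 1/36
  (Z=0, Y=1, X=1) weight 1/18
  (Z=1, Y=0, X=0) weight 1/14
  (Z=1, Y=0, X=1) weight 1/7
  (Z=1, Y=2, X=0) weight 1/70
  (Z=1, Y=2, X=1) weight 2/35
Group by Z:
  weight(Z=0) = 1/12
  weight(Z=1) = 2/7
Total weight = 1/12 + 2/7 = 31/84
P(Z=0 | obs) = 1/12 / 31/84 = 7/31
P(Z=1 | obs) = 2/7 / 31/84 = 24/31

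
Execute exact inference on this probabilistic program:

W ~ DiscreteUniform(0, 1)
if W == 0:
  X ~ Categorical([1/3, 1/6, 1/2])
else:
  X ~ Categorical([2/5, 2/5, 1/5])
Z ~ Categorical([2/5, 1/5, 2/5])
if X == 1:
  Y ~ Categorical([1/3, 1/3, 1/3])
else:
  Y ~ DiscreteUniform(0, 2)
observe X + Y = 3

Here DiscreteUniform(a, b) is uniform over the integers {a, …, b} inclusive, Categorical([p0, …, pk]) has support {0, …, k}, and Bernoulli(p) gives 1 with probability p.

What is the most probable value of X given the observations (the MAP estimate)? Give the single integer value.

Enumerate traces; 12 have nonzero weight after conditioning:
  (W=0, X=1, Z=0, Y=2) weight 1/90
  (W=0, X=1, Z=1, Y=2) weight 1/180
  (W=0, X=1, Z=2, Y=2) weight 1/90
  (W=0, X=2, Z=0, Y=1) weight 1/30
  (W=0, X=2, Z=1, Y=1) weight 1/60
  (W=0, X=2, Z=2, Y=1) weight 1/30
  (W=1, X=1, Z=0, Y=2) weight 2/75
  (W=1, X=1, Z=1, Y=2) weight 1/75
  … 4 more
Group by X:
  weight(X=1) = 17/180
  weight(X=2) = 7/60
Total weight = 17/180 + 7/60 = 19/90
P(X=1 | obs) = 17/180 / 19/90 = 17/38
P(X=2 | obs) = 7/60 / 19/90 = 21/38
argmax = 2

argmax_v P(X = v | obs) = 2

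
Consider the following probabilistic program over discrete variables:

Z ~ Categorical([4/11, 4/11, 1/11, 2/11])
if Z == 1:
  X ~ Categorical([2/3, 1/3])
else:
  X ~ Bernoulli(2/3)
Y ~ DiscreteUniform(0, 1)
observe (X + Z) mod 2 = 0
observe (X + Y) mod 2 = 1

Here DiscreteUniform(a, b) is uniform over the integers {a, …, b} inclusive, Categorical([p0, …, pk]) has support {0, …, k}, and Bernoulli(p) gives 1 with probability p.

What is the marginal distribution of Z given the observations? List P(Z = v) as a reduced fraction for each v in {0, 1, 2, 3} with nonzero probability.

P(Z=0) = 4/13, P(Z=1) = 4/13, P(Z=2) = 1/13, P(Z=3) = 4/13

Enumerate traces; 4 have nonzero weight after conditioning:
  (Z=0, X=0, Y=1) weight 2/33
  (Z=1, X=1, Y=0) weight 2/33
  (Z=2, X=0, Y=1) weight 1/66
  (Z=3, X=1, Y=0) weight 2/33
Group by Z:
  weight(Z=0) = 2/33
  weight(Z=1) = 2/33
  weight(Z=2) = 1/66
  weight(Z=3) = 2/33
Total weight = 2/33 + 2/33 + 1/66 + 2/33 = 13/66
P(Z=0 | obs) = 2/33 / 13/66 = 4/13
P(Z=1 | obs) = 2/33 / 13/66 = 4/13
P(Z=2 | obs) = 1/66 / 13/66 = 1/13
P(Z=3 | obs) = 2/33 / 13/66 = 4/13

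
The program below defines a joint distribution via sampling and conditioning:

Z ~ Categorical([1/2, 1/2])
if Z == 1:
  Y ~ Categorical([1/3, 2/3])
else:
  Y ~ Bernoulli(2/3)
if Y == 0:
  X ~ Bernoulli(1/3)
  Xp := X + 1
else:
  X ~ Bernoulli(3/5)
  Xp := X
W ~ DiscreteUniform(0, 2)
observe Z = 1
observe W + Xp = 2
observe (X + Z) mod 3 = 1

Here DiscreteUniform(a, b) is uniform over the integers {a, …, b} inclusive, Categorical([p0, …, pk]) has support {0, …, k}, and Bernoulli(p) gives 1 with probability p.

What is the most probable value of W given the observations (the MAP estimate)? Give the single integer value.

argmax_v P(W = v | obs) = 2

Enumerate traces; 2 have nonzero weight after conditioning:
  (Z=1, Y=0, X=0, W=1) weight 1/27
  (Z=1, Y=1, X=0, W=2) weight 2/45
Group by W:
  weight(W=1) = 1/27
  weight(W=2) = 2/45
Total weight = 1/27 + 2/45 = 11/135
P(W=1 | obs) = 1/27 / 11/135 = 5/11
P(W=2 | obs) = 2/45 / 11/135 = 6/11
argmax = 2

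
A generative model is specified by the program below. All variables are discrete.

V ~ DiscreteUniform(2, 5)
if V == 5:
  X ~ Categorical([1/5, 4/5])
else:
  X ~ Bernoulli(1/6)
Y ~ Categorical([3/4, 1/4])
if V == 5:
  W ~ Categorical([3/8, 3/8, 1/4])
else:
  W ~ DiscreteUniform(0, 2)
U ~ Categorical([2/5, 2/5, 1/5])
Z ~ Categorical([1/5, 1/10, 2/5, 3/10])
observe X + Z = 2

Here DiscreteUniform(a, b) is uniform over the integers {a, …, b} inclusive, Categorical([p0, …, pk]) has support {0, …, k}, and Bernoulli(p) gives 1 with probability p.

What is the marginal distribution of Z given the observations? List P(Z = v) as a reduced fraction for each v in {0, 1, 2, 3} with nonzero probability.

P(Z=1) = 13/121, P(Z=2) = 108/121

Enumerate traces; 144 have nonzero weight after conditioning:
  (V=2, X=0, Y=0, W=0, U=0, Z=2) weight 1/120
  (V=2, X=0, Y=0, W=0, U=1, Z=2) weight 1/120
  (V=2, X=0, Y=0, W=0, U=2, Z=2) weight 1/240
  (V=2, X=0, Y=0, W=1, U=0, Z=2) weight 1/120
  (V=2, X=0, Y=0, W=1, U=1, Z=2) weight 1/120
  (V=2, X=0, Y=0, W=1, U=2, Z=2) weight 1/240
  (V=2, X=0, Y=0, W=2, U=0, Z=2) weight 1/120
  (V=2, X=0, Y=0, W=2, U=1, Z=2) weight 1/120
  (V=2, X=1, Y=0, W=0, U=0, Z=1) weight 1/2400
  … 135 more
Group by Z:
  weight(Z=1) = 13/400
  weight(Z=2) = 27/100
Total weight = 13/400 + 27/100 = 121/400
P(Z=1 | obs) = 13/400 / 121/400 = 13/121
P(Z=2 | obs) = 27/100 / 121/400 = 108/121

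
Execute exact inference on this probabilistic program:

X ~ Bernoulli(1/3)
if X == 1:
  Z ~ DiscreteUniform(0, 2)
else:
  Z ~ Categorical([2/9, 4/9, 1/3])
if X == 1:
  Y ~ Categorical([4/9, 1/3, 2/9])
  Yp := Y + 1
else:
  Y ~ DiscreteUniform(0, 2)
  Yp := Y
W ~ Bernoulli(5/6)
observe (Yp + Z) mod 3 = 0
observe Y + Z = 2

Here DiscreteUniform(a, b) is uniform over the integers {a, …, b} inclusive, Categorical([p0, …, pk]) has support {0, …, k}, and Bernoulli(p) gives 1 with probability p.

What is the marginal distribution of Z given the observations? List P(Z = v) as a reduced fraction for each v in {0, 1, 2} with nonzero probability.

Enumerate traces; 6 have nonzero weight after conditioning:
  (X=1, Z=0, Y=2, W=0) weight 1/243
  (X=1, Z=0, Y=2, W=1) weight 5/243
  (X=1, Z=1, Y=1, W=0) weight 1/162
  (X=1, Z=1, Y=1, W=1) weight 5/162
  (X=1, Z=2, Y=0, W=0) weight 2/243
  (X=1, Z=2, Y=0, W=1) weight 10/243
Group by Z:
  weight(Z=0) = 2/81
  weight(Z=1) = 1/27
  weight(Z=2) = 4/81
Total weight = 2/81 + 1/27 + 4/81 = 1/9
P(Z=0 | obs) = 2/81 / 1/9 = 2/9
P(Z=1 | obs) = 1/27 / 1/9 = 1/3
P(Z=2 | obs) = 4/81 / 1/9 = 4/9

P(Z=0) = 2/9, P(Z=1) = 1/3, P(Z=2) = 4/9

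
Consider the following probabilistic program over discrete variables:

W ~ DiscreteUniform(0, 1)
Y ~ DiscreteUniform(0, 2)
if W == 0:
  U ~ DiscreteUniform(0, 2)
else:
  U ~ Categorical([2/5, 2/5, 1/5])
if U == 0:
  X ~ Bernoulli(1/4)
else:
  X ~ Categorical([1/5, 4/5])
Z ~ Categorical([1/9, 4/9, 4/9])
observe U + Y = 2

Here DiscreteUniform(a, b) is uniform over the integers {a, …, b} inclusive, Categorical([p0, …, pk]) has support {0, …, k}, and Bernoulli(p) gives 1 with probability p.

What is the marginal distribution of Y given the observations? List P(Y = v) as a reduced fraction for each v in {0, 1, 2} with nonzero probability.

P(Y=0) = 4/15, P(Y=1) = 11/30, P(Y=2) = 11/30

Enumerate traces; 36 have nonzero weight after conditioning:
  (W=0, Y=0, U=2, X=0, Z=0) weight 1/810
  (W=0, Y=0, U=2, X=0, Z=1) weight 2/405
  (W=0, Y=0, U=2, X=0, Z=2) weight 2/405
  (W=0, Y=0, U=2, X=1, Z=0) weight 2/405
  (W=0, Y=0, U=2, X=1, Z=1) weight 8/405
  (W=0, Y=0, U=2, X=1, Z=2) weight 8/405
  (W=0, Y=1, U=1, X=0, Z=0) weight 1/810
  (W=0, Y=1, U=1, X=0, Z=1) weight 2/405
  (W=0, Y=2, U=0, X=0, Z=0) weight 1/216
  … 27 more
Group by Y:
  weight(Y=0) = 4/45
  weight(Y=1) = 11/90
  weight(Y=2) = 11/90
Total weight = 4/45 + 11/90 + 11/90 = 1/3
P(Y=0 | obs) = 4/45 / 1/3 = 4/15
P(Y=1 | obs) = 11/90 / 1/3 = 11/30
P(Y=2 | obs) = 11/90 / 1/3 = 11/30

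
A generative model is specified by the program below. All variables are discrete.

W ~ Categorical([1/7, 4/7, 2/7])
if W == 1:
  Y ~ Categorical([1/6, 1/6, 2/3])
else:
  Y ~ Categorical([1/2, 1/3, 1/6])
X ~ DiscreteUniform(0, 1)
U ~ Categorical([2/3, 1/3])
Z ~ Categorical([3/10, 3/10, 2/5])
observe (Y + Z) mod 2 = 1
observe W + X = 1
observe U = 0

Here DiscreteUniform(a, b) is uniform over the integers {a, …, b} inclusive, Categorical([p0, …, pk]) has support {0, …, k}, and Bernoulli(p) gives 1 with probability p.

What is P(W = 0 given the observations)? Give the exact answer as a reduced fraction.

P(W = 0 | obs) = 13/57

Enumerate traces; 8 have nonzero weight after conditioning:
  (W=0, Y=0, X=1, U=0, Z=1) weight 1/140
  (W=0, Y=1, X=1, U=0, Z=0) weight 1/210
  (W=0, Y=1, X=1, U=0, Z=2) weight 2/315
  (W=0, Y=2, X=1, U=0, Z=1) weight 1/420
  (W=1, Y=0, X=0, U=0, Z=1) weight 1/105
  (W=1, Y=1, X=0, U=0, Z=0) weight 1/105
  (W=1, Y=1, X=0, U=0, Z=2) weight 4/315
  (W=1, Y=2, X=0, U=0, Z=1) weight 4/105
Group by W:
  weight(W=0) = 13/630
  weight(W=1) = 22/315
Total weight = 13/630 + 22/315 = 19/210
P(W=0 | obs) = 13/630 / 19/210 = 13/57
P(W=1 | obs) = 22/315 / 19/210 = 44/57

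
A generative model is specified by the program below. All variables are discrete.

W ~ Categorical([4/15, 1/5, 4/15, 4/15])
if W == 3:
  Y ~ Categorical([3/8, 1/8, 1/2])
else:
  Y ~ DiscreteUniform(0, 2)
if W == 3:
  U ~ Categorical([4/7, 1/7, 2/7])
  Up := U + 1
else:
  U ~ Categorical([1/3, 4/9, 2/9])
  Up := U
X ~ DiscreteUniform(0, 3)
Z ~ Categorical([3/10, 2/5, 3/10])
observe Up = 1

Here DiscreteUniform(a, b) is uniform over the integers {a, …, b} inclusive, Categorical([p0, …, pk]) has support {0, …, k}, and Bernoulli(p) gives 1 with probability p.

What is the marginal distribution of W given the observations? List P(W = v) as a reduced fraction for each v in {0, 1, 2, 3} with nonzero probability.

Enumerate traces; 144 have nonzero weight after conditioning:
  (W=0, Y=0, U=1, X=0, Z=0) weight 2/675
  (W=0, Y=0, U=1, X=0, Z=1) weight 8/2025
  (W=0, Y=0, U=1, X=0, Z=2) weight 2/675
  (W=0, Y=0, U=1, X=1, Z=0) weight 2/675
  (W=0, Y=0, U=1, X=1, Z=1) weight 8/2025
  (W=0, Y=0, U=1, X=1, Z=2) weight 2/675
  (W=0, Y=0, U=1, X=2, Z=0) weight 2/675
  (W=0, Y=0, U=1, X=2, Z=1) weight 8/2025
  (W=1, Y=0, U=1, X=0, Z=0) weight 1/450
  (W=2, Y=0, U=1, X=0, Z=0) weight 2/675
  … 134 more
Group by W:
  weight(W=0) = 16/135
  weight(W=1) = 4/45
  weight(W=2) = 16/135
  weight(W=3) = 16/105
Total weight = 16/135 + 4/45 + 16/135 + 16/105 = 452/945
P(W=0 | obs) = 16/135 / 452/945 = 28/113
P(W=1 | obs) = 4/45 / 452/945 = 21/113
P(W=2 | obs) = 16/135 / 452/945 = 28/113
P(W=3 | obs) = 16/105 / 452/945 = 36/113

P(W=0) = 28/113, P(W=1) = 21/113, P(W=2) = 28/113, P(W=3) = 36/113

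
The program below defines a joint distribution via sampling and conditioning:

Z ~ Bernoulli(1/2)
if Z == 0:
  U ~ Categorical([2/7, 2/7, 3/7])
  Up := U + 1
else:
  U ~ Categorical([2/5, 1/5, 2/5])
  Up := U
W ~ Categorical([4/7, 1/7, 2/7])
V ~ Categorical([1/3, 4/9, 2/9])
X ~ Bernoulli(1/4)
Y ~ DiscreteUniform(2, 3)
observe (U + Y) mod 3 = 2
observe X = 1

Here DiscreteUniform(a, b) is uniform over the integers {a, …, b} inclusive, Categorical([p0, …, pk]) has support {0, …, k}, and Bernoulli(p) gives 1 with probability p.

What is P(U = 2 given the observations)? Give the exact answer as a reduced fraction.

P(U = 2 | obs) = 29/53

Enumerate traces; 36 have nonzero weight after conditioning:
  (Z=0, U=0, W=0, V=0, X=1, Y=2) weight 1/294
  (Z=0, U=0, W=0, V=1, X=1, Y=2) weight 2/441
  (Z=0, U=0, W=0, V=2, X=1, Y=2) weight 1/441
  (Z=0, U=0, W=1, V=0, X=1, Y=2) weight 1/1176
  (Z=0, U=0, W=1, V=1, X=1, Y=2) weight 1/882
  (Z=0, U=0, W=1, V=2, X=1, Y=2) weight 1/1764
  (Z=0, U=0, W=2, V=0, X=1, Y=2) weight 1/588
  (Z=0, U=0, W=2, V=1, X=1, Y=2) weight 1/441
  (Z=0, U=2, W=0, V=0, X=1, Y=3) weight 1/196
  … 27 more
Group by U:
  weight(U=0) = 3/70
  weight(U=2) = 29/560
Total weight = 3/70 + 29/560 = 53/560
P(U=0 | obs) = 3/70 / 53/560 = 24/53
P(U=2 | obs) = 29/560 / 53/560 = 29/53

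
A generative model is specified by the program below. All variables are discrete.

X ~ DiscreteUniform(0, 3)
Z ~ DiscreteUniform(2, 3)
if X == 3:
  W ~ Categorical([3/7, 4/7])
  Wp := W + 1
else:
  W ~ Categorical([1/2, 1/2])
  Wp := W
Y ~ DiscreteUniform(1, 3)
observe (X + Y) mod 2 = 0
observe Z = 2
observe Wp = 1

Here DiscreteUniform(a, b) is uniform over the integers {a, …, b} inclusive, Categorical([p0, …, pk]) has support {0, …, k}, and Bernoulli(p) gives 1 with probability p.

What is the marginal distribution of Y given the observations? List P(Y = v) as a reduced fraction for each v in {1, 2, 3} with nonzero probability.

P(Y=1) = 13/40, P(Y=2) = 7/20, P(Y=3) = 13/40

Enumerate traces; 6 have nonzero weight after conditioning:
  (X=0, Z=2, W=1, Y=2) weight 1/48
  (X=1, Z=2, W=1, Y=1) weight 1/48
  (X=1, Z=2, W=1, Y=3) weight 1/48
  (X=2, Z=2, W=1, Y=2) weight 1/48
  (X=3, Z=2, W=0, Y=1) weight 1/56
  (X=3, Z=2, W=0, Y=3) weight 1/56
Group by Y:
  weight(Y=1) = 13/336
  weight(Y=2) = 1/24
  weight(Y=3) = 13/336
Total weight = 13/336 + 1/24 + 13/336 = 5/42
P(Y=1 | obs) = 13/336 / 5/42 = 13/40
P(Y=2 | obs) = 1/24 / 5/42 = 7/20
P(Y=3 | obs) = 13/336 / 5/42 = 13/40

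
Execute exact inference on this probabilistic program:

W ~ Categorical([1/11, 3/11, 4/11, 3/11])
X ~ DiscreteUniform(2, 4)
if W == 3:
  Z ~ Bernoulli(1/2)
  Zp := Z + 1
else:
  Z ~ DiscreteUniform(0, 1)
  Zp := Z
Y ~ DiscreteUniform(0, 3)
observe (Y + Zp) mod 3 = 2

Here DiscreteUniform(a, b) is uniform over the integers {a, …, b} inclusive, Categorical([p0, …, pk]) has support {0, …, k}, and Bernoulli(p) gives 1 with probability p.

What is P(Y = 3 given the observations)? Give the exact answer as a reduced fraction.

P(Y = 3 | obs) = 3/25

Enumerate traces; 27 have nonzero weight after conditioning:
  (W=0, X=2, Z=0, Y=2) weight 1/264
  (W=0, X=2, Z=1, Y=1) weight 1/264
  (W=0, X=3, Z=0, Y=2) weight 1/264
  (W=0, X=3, Z=1, Y=1) weight 1/264
  (W=0, X=4, Z=0, Y=2) weight 1/264
  (W=0, X=4, Z=1, Y=1) weight 1/264
  (W=1, X=2, Z=0, Y=2) weight 1/88
  (W=1, X=2, Z=1, Y=1) weight 1/88
  (W=3, X=2, Z=1, Y=0) weight 1/88
  (W=3, X=2, Z=1, Y=3) weight 1/88
  … 17 more
Group by Y:
  weight(Y=0) = 3/88
  weight(Y=1) = 1/8
  weight(Y=2) = 1/11
  weight(Y=3) = 3/88
Total weight = 3/88 + 1/8 + 1/11 + 3/88 = 25/88
P(Y=0 | obs) = 3/88 / 25/88 = 3/25
P(Y=1 | obs) = 1/8 / 25/88 = 11/25
P(Y=2 | obs) = 1/11 / 25/88 = 8/25
P(Y=3 | obs) = 3/88 / 25/88 = 3/25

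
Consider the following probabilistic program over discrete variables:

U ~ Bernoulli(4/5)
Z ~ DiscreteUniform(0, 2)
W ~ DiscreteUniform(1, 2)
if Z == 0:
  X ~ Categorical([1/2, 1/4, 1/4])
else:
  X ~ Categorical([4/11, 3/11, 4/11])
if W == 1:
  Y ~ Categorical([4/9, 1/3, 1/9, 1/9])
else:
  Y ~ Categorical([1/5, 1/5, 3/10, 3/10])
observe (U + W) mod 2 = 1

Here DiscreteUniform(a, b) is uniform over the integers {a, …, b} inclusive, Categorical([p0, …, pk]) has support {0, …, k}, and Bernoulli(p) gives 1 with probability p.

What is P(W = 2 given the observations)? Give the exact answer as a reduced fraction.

P(W = 2 | obs) = 4/5

Enumerate traces; 72 have nonzero weight after conditioning:
  (U=0, Z=0, W=1, X=0, Y=0) weight 1/135
  (U=0, Z=0, W=1, X=0, Y=1) weight 1/180
  (U=0, Z=0, W=1, X=0, Y=2) weight 1/540
  (U=0, Z=0, W=1, X=0, Y=3) weight 1/540
  (U=0, Z=0, W=1, X=1, Y=0) weight 1/270
  (U=0, Z=0, W=1, X=1, Y=1) weight 1/360
  (U=0, Z=0, W=1, X=1, Y=2) weight 1/1080
  (U=0, Z=0, W=1, X=1, Y=3) weight 1/1080
  (U=1, Z=0, W=2, X=0, Y=0) weight 1/75
  … 63 more
Group by W:
  weight(W=1) = 1/10
  weight(W=2) = 2/5
Total weight = 1/10 + 2/5 = 1/2
P(W=1 | obs) = 1/10 / 1/2 = 1/5
P(W=2 | obs) = 2/5 / 1/2 = 4/5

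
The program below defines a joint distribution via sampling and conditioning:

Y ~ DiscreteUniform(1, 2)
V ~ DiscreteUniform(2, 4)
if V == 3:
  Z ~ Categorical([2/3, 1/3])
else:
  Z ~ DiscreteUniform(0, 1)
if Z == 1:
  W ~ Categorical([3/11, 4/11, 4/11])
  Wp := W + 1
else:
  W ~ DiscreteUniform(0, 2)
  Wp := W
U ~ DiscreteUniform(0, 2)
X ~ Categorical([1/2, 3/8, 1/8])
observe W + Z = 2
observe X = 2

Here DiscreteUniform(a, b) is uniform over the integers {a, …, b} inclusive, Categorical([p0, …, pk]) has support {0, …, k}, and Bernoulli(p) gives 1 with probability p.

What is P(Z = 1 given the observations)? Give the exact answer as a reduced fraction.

P(Z = 1 | obs) = 48/103

Enumerate traces; 36 have nonzero weight after conditioning:
  (Y=1, V=2, Z=0, W=2, U=0, X=2) weight 1/864
  (Y=1, V=2, Z=0, W=2, U=1, X=2) weight 1/864
  (Y=1, V=2, Z=0, W=2, U=2, X=2) weight 1/864
  (Y=1, V=2, Z=1, W=1, U=0, X=2) weight 1/792
  (Y=1, V=2, Z=1, W=1, U=1, X=2) weight 1/792
  (Y=1, V=2, Z=1, W=1, U=2, X=2) weight 1/792
  (Y=1, V=3, Z=0, W=2, U=0, X=2) weight 1/648
  (Y=1, V=3, Z=0, W=2, U=1, X=2) weight 1/648
  … 28 more
Group by Z:
  weight(Z=0) = 5/216
  weight(Z=1) = 2/99
Total weight = 5/216 + 2/99 = 103/2376
P(Z=0 | obs) = 5/216 / 103/2376 = 55/103
P(Z=1 | obs) = 2/99 / 103/2376 = 48/103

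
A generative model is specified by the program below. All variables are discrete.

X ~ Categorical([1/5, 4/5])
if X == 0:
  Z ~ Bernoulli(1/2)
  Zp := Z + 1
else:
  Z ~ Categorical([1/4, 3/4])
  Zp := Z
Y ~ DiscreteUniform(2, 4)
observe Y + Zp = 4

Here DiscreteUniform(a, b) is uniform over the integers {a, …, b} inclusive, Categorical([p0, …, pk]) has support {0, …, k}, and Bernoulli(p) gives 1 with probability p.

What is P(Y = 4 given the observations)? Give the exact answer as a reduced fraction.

Enumerate traces; 4 have nonzero weight after conditioning:
  (X=0, Z=0, Y=3) weight 1/30
  (X=0, Z=1, Y=2) weight 1/30
  (X=1, Z=0, Y=4) weight 1/15
  (X=1, Z=1, Y=3) weight 1/5
Group by Y:
  weight(Y=2) = 1/30
  weight(Y=3) = 7/30
  weight(Y=4) = 1/15
Total weight = 1/30 + 7/30 + 1/15 = 1/3
P(Y=2 | obs) = 1/30 / 1/3 = 1/10
P(Y=3 | obs) = 7/30 / 1/3 = 7/10
P(Y=4 | obs) = 1/15 / 1/3 = 1/5

P(Y = 4 | obs) = 1/5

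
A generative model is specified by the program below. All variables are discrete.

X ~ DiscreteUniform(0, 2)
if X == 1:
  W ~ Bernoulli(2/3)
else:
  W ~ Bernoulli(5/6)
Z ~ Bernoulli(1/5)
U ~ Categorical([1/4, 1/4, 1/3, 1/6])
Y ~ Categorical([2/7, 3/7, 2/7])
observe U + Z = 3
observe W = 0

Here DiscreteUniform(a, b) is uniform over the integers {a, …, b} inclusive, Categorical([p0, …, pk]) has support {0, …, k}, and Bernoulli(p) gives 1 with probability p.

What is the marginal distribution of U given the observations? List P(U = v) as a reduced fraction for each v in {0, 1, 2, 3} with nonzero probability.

Enumerate traces; 18 have nonzero weight after conditioning:
  (X=0, W=0, Z=0, U=3, Y=0) weight 2/945
  (X=0, W=0, Z=0, U=3, Y=1) weight 1/315
  (X=0, W=0, Z=0, U=3, Y=2) weight 2/945
  (X=0, W=0, Z=1, U=2, Y=0) weight 1/945
  (X=0, W=0, Z=1, U=2, Y=1) weight 1/630
  (X=0, W=0, Z=1, U=2, Y=2) weight 1/945
  (X=1, W=0, Z=0, U=3, Y=0) weight 4/945
  (X=1, W=0, Z=0, U=3, Y=1) weight 2/315
  … 10 more
Group by U:
  weight(U=2) = 2/135
  weight(U=3) = 4/135
Total weight = 2/135 + 4/135 = 2/45
P(U=2 | obs) = 2/135 / 2/45 = 1/3
P(U=3 | obs) = 4/135 / 2/45 = 2/3

P(U=2) = 1/3, P(U=3) = 2/3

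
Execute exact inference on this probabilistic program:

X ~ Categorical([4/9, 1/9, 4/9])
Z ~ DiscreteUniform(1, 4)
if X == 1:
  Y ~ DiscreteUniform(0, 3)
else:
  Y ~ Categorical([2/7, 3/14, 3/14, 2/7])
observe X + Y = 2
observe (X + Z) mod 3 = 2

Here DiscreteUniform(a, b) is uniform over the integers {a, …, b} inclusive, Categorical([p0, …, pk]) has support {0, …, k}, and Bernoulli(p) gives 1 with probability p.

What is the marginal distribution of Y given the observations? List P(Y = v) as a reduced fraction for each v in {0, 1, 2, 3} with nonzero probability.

P(Y=0) = 16/35, P(Y=1) = 1/5, P(Y=2) = 12/35

Enumerate traces; 4 have nonzero weight after conditioning:
  (X=0, Z=2, Y=2) weight 1/42
  (X=1, Z=1, Y=1) weight 1/144
  (X=1, Z=4, Y=1) weight 1/144
  (X=2, Z=3, Y=0) weight 2/63
Group by Y:
  weight(Y=0) = 2/63
  weight(Y=1) = 1/72
  weight(Y=2) = 1/42
Total weight = 2/63 + 1/72 + 1/42 = 5/72
P(Y=0 | obs) = 2/63 / 5/72 = 16/35
P(Y=1 | obs) = 1/72 / 5/72 = 1/5
P(Y=2 | obs) = 1/42 / 5/72 = 12/35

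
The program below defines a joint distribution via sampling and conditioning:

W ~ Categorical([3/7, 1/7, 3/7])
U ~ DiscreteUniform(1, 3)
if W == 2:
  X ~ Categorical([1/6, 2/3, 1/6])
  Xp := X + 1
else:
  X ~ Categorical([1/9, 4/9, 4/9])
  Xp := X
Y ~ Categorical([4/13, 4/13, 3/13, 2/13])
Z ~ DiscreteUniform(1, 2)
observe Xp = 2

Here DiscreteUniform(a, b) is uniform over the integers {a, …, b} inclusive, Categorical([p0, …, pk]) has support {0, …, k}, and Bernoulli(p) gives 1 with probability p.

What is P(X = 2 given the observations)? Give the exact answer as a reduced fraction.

Enumerate traces; 72 have nonzero weight after conditioning:
  (W=0, U=1, X=2, Y=0, Z=1) weight 8/819
  (W=0, U=1, X=2, Y=0, Z=2) weight 8/819
  (W=0, U=1, X=2, Y=1, Z=1) weight 8/819
  (W=0, U=1, X=2, Y=1, Z=2) weight 8/819
  (W=0, U=1, X=2, Y=2, Z=1) weight 2/273
  (W=0, U=1, X=2, Y=2, Z=2) weight 2/273
  (W=0, U=1, X=2, Y=3, Z=1) weight 4/819
  (W=0, U=1, X=2, Y=3, Z=2) weight 4/819
  (W=2, U=1, X=1, Y=0, Z=1) weight 4/273
  … 63 more
Group by X:
  weight(X=1) = 2/7
  weight(X=2) = 16/63
Total weight = 2/7 + 16/63 = 34/63
P(X=1 | obs) = 2/7 / 34/63 = 9/17
P(X=2 | obs) = 16/63 / 34/63 = 8/17

P(X = 2 | obs) = 8/17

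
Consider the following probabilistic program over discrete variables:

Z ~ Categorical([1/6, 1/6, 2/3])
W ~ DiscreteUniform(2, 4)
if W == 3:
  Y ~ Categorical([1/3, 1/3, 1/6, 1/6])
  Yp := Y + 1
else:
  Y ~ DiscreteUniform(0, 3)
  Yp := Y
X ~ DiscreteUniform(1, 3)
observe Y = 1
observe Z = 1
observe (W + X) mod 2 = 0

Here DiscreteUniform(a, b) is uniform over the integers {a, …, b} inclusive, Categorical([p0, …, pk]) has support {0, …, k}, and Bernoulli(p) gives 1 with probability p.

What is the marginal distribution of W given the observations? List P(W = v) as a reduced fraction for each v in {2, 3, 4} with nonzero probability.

Enumerate traces; 4 have nonzero weight after conditioning:
  (Z=1, W=2, Y=1, X=2) weight 1/216
  (Z=1, W=3, Y=1, X=1) weight 1/162
  (Z=1, W=3, Y=1, X=3) weight 1/162
  (Z=1, W=4, Y=1, X=2) weight 1/216
Group by W:
  weight(W=2) = 1/216
  weight(W=3) = 1/81
  weight(W=4) = 1/216
Total weight = 1/216 + 1/81 + 1/216 = 7/324
P(W=2 | obs) = 1/216 / 7/324 = 3/14
P(W=3 | obs) = 1/81 / 7/324 = 4/7
P(W=4 | obs) = 1/216 / 7/324 = 3/14

P(W=2) = 3/14, P(W=3) = 4/7, P(W=4) = 3/14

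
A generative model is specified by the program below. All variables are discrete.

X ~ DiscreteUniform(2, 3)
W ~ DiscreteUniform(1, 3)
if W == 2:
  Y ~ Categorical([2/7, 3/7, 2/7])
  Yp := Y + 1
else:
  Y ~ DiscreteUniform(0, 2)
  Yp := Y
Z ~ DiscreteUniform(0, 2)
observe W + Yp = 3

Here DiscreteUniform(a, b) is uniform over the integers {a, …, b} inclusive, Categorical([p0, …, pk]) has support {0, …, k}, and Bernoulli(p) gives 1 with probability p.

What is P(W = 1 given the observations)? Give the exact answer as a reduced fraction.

Enumerate traces; 18 have nonzero weight after conditioning:
  (X=2, W=1, Y=2, Z=0) weight 1/54
  (X=2, W=1, Y=2, Z=1) weight 1/54
  (X=2, W=1, Y=2, Z=2) weight 1/54
  (X=2, W=2, Y=0, Z=0) weight 1/63
  (X=2, W=2, Y=0, Z=1) weight 1/63
  (X=2, W=2, Y=0, Z=2) weight 1/63
  (X=2, W=3, Y=0, Z=0) weight 1/54
  (X=2, W=3, Y=0, Z=1) weight 1/54
  … 10 more
Group by W:
  weight(W=1) = 1/9
  weight(W=2) = 2/21
  weight(W=3) = 1/9
Total weight = 1/9 + 2/21 + 1/9 = 20/63
P(W=1 | obs) = 1/9 / 20/63 = 7/20
P(W=2 | obs) = 2/21 / 20/63 = 3/10
P(W=3 | obs) = 1/9 / 20/63 = 7/20

P(W = 1 | obs) = 7/20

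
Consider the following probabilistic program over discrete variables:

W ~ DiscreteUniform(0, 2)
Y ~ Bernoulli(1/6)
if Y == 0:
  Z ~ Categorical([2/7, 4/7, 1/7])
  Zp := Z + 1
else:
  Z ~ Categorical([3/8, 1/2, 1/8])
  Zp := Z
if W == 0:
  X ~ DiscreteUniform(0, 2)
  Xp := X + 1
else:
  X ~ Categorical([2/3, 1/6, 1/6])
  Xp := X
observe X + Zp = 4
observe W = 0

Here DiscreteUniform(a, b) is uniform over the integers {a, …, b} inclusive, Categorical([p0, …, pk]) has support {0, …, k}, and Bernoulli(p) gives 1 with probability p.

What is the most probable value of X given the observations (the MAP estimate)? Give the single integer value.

argmax_v P(X = v | obs) = 2

Enumerate traces; 3 have nonzero weight after conditioning:
  (W=0, Y=0, Z=1, X=2) weight 10/189
  (W=0, Y=0, Z=2, X=1) weight 5/378
  (W=0, Y=1, Z=2, X=2) weight 1/432
Group by X:
  weight(X=1) = 5/378
  weight(X=2) = 167/3024
Total weight = 5/378 + 167/3024 = 23/336
P(X=1 | obs) = 5/378 / 23/336 = 40/207
P(X=2 | obs) = 167/3024 / 23/336 = 167/207
argmax = 2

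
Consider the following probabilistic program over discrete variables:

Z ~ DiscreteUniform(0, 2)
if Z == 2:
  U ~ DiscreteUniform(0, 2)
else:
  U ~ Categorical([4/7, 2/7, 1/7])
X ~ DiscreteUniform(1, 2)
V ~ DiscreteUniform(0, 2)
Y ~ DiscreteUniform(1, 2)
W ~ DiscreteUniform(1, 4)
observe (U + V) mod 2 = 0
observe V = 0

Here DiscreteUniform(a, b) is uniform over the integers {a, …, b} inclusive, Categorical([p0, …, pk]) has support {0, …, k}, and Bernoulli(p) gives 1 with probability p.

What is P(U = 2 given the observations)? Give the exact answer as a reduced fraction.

Enumerate traces; 96 have nonzero weight after conditioning:
  (Z=0, U=0, X=1, V=0, Y=1, W=1) weight 1/252
  (Z=0, U=0, X=1, V=0, Y=1, W=2) weight 1/252
  (Z=0, U=0, X=1, V=0, Y=1, W=3) weight 1/252
  (Z=0, U=0, X=1, V=0, Y=1, W=4) weight 1/252
  (Z=0, U=0, X=1, V=0, Y=2, W=1) weight 1/252
  (Z=0, U=0, X=1, V=0, Y=2, W=2) weight 1/252
  (Z=0, U=0, X=1, V=0, Y=2, W=3) weight 1/252
  (Z=0, U=0, X=1, V=0, Y=2, W=4) weight 1/252
  (Z=0, U=2, X=1, V=0, Y=1, W=1) weight 1/1008
  … 87 more
Group by U:
  weight(U=0) = 31/189
  weight(U=2) = 13/189
Total weight = 31/189 + 13/189 = 44/189
P(U=0 | obs) = 31/189 / 44/189 = 31/44
P(U=2 | obs) = 13/189 / 44/189 = 13/44

P(U = 2 | obs) = 13/44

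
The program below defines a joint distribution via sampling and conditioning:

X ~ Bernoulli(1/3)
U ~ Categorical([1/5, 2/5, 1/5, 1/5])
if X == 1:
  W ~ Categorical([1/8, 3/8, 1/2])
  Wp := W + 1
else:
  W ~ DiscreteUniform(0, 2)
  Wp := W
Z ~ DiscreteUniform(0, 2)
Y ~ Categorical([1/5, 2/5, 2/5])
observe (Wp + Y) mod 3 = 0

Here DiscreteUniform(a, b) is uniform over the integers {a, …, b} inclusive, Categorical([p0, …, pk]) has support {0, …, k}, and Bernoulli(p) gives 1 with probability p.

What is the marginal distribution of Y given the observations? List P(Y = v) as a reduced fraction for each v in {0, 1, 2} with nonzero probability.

P(Y=0) = 7/29, P(Y=1) = 25/58, P(Y=2) = 19/58

Enumerate traces; 72 have nonzero weight after conditioning:
  (X=0, U=0, W=0, Z=0, Y=0) weight 2/675
  (X=0, U=0, W=0, Z=1, Y=0) weight 2/675
  (X=0, U=0, W=0, Z=2, Y=0) weight 2/675
  (X=0, U=0, W=1, Z=0, Y=2) weight 4/675
  (X=0, U=0, W=1, Z=1, Y=2) weight 4/675
  (X=0, U=0, W=1, Z=2, Y=2) weight 4/675
  (X=0, U=0, W=2, Z=0, Y=1) weight 4/675
  (X=0, U=0, W=2, Z=1, Y=1) weight 4/675
  … 64 more
Group by Y:
  weight(Y=0) = 7/90
  weight(Y=1) = 5/36
  weight(Y=2) = 19/180
Total weight = 7/90 + 5/36 + 19/180 = 29/90
P(Y=0 | obs) = 7/90 / 29/90 = 7/29
P(Y=1 | obs) = 5/36 / 29/90 = 25/58
P(Y=2 | obs) = 19/180 / 29/90 = 19/58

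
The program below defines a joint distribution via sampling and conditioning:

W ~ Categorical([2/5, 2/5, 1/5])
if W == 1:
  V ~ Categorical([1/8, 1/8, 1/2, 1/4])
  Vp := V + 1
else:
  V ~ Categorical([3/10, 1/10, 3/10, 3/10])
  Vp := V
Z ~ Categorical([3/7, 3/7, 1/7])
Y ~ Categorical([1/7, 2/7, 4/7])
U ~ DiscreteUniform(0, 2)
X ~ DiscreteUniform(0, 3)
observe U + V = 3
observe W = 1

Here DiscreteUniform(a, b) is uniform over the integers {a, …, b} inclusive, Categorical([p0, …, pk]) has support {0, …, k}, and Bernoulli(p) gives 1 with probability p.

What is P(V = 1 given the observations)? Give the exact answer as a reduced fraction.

Enumerate traces; 108 have nonzero weight after conditioning:
  (W=1, V=1, Z=0, Y=0, U=2, X=0) weight 1/3920
  (W=1, V=1, Z=0, Y=0, U=2, X=1) weight 1/3920
  (W=1, V=1, Z=0, Y=0, U=2, X=2) weight 1/3920
  (W=1, V=1, Z=0, Y=0, U=2, X=3) weight 1/3920
  (W=1, V=1, Z=0, Y=1, U=2, X=0) weight 1/1960
  (W=1, V=1, Z=0, Y=1, U=2, X=1) weight 1/1960
  (W=1, V=1, Z=0, Y=1, U=2, X=2) weight 1/1960
  (W=1, V=1, Z=0, Y=1, U=2, X=3) weight 1/1960
  (W=1, V=2, Z=0, Y=0, U=1, X=0) weight 1/980
  (W=1, V=3, Z=0, Y=0, U=0, X=0) weight 1/1960
  … 98 more
Group by V:
  weight(V=1) = 1/60
  weight(V=2) = 1/15
  weight(V=3) = 1/30
Total weight = 1/60 + 1/15 + 1/30 = 7/60
P(V=1 | obs) = 1/60 / 7/60 = 1/7
P(V=2 | obs) = 1/15 / 7/60 = 4/7
P(V=3 | obs) = 1/30 / 7/60 = 2/7

P(V = 1 | obs) = 1/7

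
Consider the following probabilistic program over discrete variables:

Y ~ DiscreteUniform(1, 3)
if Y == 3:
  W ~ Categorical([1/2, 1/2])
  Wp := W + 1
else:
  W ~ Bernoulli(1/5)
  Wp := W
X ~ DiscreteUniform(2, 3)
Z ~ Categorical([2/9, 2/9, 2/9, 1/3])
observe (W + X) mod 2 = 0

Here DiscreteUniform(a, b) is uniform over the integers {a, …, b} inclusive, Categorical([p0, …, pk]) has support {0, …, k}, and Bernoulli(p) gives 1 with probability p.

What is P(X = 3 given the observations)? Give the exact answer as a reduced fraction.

Enumerate traces; 24 have nonzero weight after conditioning:
  (Y=1, W=0, X=2, Z=0) weight 4/135
  (Y=1, W=0, X=2, Z=1) weight 4/135
  (Y=1, W=0, X=2, Z=2) weight 4/135
  (Y=1, W=0, X=2, Z=3) weight 2/45
  (Y=1, W=1, X=3, Z=0) weight 1/135
  (Y=1, W=1, X=3, Z=1) weight 1/135
  (Y=1, W=1, X=3, Z=2) weight 1/135
  (Y=1, W=1, X=3, Z=3) weight 1/90
  … 16 more
Group by X:
  weight(X=2) = 7/20
  weight(X=3) = 3/20
Total weight = 7/20 + 3/20 = 1/2
P(X=2 | obs) = 7/20 / 1/2 = 7/10
P(X=3 | obs) = 3/20 / 1/2 = 3/10

P(X = 3 | obs) = 3/10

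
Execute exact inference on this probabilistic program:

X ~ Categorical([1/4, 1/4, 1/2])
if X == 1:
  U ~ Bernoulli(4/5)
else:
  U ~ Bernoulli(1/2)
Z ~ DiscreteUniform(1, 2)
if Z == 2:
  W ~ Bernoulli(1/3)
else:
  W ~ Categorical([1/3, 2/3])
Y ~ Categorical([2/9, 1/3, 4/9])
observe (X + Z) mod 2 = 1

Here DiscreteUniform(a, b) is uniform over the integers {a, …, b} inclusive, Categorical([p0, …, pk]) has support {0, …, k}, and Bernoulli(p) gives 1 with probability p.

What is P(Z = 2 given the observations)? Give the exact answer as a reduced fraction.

Enumerate traces; 36 have nonzero weight after conditioning:
  (X=0, U=0, Z=1, W=0, Y=0) weight 1/216
  (X=0, U=0, Z=1, W=0, Y=1) weight 1/144
  (X=0, U=0, Z=1, W=0, Y=2) weight 1/108
  (X=0, U=0, Z=1, W=1, Y=0) weight 1/108
  (X=0, U=0, Z=1, W=1, Y=1) weight 1/72
  (X=0, U=0, Z=1, W=1, Y=2) weight 1/54
  (X=0, U=1, Z=1, W=0, Y=0) weight 1/216
  (X=0, U=1, Z=1, W=0, Y=1) weight 1/144
  (X=1, U=0, Z=2, W=0, Y=0) weight 1/270
  … 27 more
Group by Z:
  weight(Z=1) = 3/8
  weight(Z=2) = 1/8
Total weight = 3/8 + 1/8 = 1/2
P(Z=1 | obs) = 3/8 / 1/2 = 3/4
P(Z=2 | obs) = 1/8 / 1/2 = 1/4

P(Z = 2 | obs) = 1/4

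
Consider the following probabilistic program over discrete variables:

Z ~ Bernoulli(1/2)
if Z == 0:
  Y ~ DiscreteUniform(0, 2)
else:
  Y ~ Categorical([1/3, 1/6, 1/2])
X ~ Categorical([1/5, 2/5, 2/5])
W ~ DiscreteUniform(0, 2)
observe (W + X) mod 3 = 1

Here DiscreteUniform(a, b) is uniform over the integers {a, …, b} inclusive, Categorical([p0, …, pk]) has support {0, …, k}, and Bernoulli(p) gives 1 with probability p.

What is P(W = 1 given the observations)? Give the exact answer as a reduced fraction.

Enumerate traces; 18 have nonzero weight after conditioning:
  (Z=0, Y=0, X=0, W=1) weight 1/90
  (Z=0, Y=0, X=1, W=0) weight 1/45
  (Z=0, Y=0, X=2, W=2) weight 1/45
  (Z=0, Y=1, X=0, W=1) weight 1/90
  (Z=0, Y=1, X=1, W=0) weight 1/45
  (Z=0, Y=1, X=2, W=2) weight 1/45
  (Z=0, Y=2, X=0, W=1) weight 1/90
  (Z=0, Y=2, X=1, W=0) weight 1/45
  … 10 more
Group by W:
  weight(W=0) = 2/15
  weight(W=1) = 1/15
  weight(W=2) = 2/15
Total weight = 2/15 + 1/15 + 2/15 = 1/3
P(W=0 | obs) = 2/15 / 1/3 = 2/5
P(W=1 | obs) = 1/15 / 1/3 = 1/5
P(W=2 | obs) = 2/15 / 1/3 = 2/5

P(W = 1 | obs) = 1/5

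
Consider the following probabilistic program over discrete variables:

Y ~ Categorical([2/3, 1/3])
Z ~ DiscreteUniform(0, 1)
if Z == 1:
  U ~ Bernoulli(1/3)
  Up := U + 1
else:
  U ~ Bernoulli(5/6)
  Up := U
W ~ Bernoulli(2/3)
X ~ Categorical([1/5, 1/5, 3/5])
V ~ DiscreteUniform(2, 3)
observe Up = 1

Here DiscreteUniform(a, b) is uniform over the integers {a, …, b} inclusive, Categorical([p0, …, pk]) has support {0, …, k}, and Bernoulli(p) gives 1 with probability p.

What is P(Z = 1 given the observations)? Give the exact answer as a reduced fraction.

Enumerate traces; 48 have nonzero weight after conditioning:
  (Y=0, Z=0, U=1, W=0, X=0, V=2) weight 1/108
  (Y=0, Z=0, U=1, W=0, X=0, V=3) weight 1/108
  (Y=0, Z=0, U=1, W=0, X=1, V=2) weight 1/108
  (Y=0, Z=0, U=1, W=0, X=1, V=3) weight 1/108
  (Y=0, Z=0, U=1, W=0, X=2, V=2) weight 1/36
  (Y=0, Z=0, U=1, W=0, X=2, V=3) weight 1/36
  (Y=0, Z=0, U=1, W=1, X=0, V=2) weight 1/54
  (Y=0, Z=0, U=1, W=1, X=0, V=3) weight 1/54
  (Y=0, Z=1, U=0, W=0, X=0, V=2) weight 1/135
  … 39 more
Group by Z:
  weight(Z=0) = 5/12
  weight(Z=1) = 1/3
Total weight = 5/12 + 1/3 = 3/4
P(Z=0 | obs) = 5/12 / 3/4 = 5/9
P(Z=1 | obs) = 1/3 / 3/4 = 4/9

P(Z = 1 | obs) = 4/9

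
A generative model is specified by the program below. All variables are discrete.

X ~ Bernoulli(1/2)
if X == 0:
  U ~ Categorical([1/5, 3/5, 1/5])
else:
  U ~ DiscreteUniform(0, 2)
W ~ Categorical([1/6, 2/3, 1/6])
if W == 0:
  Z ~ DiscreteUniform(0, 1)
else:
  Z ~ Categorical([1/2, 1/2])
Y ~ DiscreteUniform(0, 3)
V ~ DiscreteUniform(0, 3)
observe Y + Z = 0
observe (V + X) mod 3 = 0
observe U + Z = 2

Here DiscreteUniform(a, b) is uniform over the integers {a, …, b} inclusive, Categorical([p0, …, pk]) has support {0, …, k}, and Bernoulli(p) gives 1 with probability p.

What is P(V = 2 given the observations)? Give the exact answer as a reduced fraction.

Enumerate traces; 9 have nonzero weight after conditioning:
  (X=0, U=2, W=0, Z=0, Y=0, V=0) weight 1/1920
  (X=0, U=2, W=0, Z=0, Y=0, V=3) weight 1/1920
  (X=0, U=2, W=1, Z=0, Y=0, V=0) weight 1/480
  (X=0, U=2, W=1, Z=0, Y=0, V=3) weight 1/480
  (X=0, U=2, W=2, Z=0, Y=0, V=0) weight 1/1920
  (X=0, U=2, W=2, Z=0, Y=0, V=3) weight 1/1920
  (X=1, U=2, W=0, Z=0, Y=0, V=2) weight 1/1152
  (X=1, U=2, W=1, Z=0, Y=0, V=2) weight 1/288
  … 1 more
Group by V:
  weight(V=0) = 1/320
  weight(V=2) = 1/192
  weight(V=3) = 1/320
Total weight = 1/320 + 1/192 + 1/320 = 11/960
P(V=0 | obs) = 1/320 / 11/960 = 3/11
P(V=2 | obs) = 1/192 / 11/960 = 5/11
P(V=3 | obs) = 1/320 / 11/960 = 3/11

P(V = 2 | obs) = 5/11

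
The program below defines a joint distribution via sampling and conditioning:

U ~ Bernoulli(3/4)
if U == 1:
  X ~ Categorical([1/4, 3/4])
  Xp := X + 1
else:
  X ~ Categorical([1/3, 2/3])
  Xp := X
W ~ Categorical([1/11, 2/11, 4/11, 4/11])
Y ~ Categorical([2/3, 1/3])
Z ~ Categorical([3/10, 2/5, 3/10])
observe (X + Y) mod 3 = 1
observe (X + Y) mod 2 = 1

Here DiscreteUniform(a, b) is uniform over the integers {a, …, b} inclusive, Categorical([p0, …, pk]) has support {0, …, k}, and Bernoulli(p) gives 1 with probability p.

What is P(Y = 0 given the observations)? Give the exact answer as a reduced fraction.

Enumerate traces; 48 have nonzero weight after conditioning:
  (U=0, X=0, W=0, Y=1, Z=0) weight 1/1320
  (U=0, X=0, W=0, Y=1, Z=1) weight 1/990
  (U=0, X=0, W=0, Y=1, Z=2) weight 1/1320
  (U=0, X=0, W=1, Y=1, Z=0) weight 1/660
  (U=0, X=0, W=1, Y=1, Z=1) weight 1/495
  (U=0, X=0, W=1, Y=1, Z=2) weight 1/660
  (U=0, X=0, W=2, Y=1, Z=0) weight 1/330
  (U=0, X=0, W=2, Y=1, Z=1) weight 2/495
  (U=0, X=1, W=0, Y=0, Z=0) weight 1/330
  … 39 more
Group by Y:
  weight(Y=0) = 35/72
  weight(Y=1) = 13/144
Total weight = 35/72 + 13/144 = 83/144
P(Y=0 | obs) = 35/72 / 83/144 = 70/83
P(Y=1 | obs) = 13/144 / 83/144 = 13/83

P(Y = 0 | obs) = 70/83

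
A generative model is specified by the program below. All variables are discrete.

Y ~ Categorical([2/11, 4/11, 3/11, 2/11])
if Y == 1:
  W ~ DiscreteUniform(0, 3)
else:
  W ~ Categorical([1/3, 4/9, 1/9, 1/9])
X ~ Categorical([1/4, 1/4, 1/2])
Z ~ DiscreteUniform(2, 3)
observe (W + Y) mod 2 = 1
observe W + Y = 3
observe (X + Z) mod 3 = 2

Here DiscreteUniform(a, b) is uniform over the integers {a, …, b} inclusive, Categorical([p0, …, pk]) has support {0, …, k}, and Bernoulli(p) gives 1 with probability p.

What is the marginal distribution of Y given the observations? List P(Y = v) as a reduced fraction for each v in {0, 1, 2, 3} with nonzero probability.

P(Y=0) = 2/29, P(Y=1) = 9/29, P(Y=2) = 12/29, P(Y=3) = 6/29

Enumerate traces; 8 have nonzero weight after conditioning:
  (Y=0, W=3, X=0, Z=2) weight 1/396
  (Y=0, W=3, X=2, Z=3) weight 1/198
  (Y=1, W=2, X=0, Z=2) weight 1/88
  (Y=1, W=2, X=2, Z=3) weight 1/44
  (Y=2, W=1, X=0, Z=2) weight 1/66
  (Y=2, W=1, X=2, Z=3) weight 1/33
  (Y=3, W=0, X=0, Z=2) weight 1/132
  (Y=3, W=0, X=2, Z=3) weight 1/66
Group by Y:
  weight(Y=0) = 1/132
  weight(Y=1) = 3/88
  weight(Y=2) = 1/22
  weight(Y=3) = 1/44
Total weight = 1/132 + 3/88 + 1/22 + 1/44 = 29/264
P(Y=0 | obs) = 1/132 / 29/264 = 2/29
P(Y=1 | obs) = 3/88 / 29/264 = 9/29
P(Y=2 | obs) = 1/22 / 29/264 = 12/29
P(Y=3 | obs) = 1/44 / 29/264 = 6/29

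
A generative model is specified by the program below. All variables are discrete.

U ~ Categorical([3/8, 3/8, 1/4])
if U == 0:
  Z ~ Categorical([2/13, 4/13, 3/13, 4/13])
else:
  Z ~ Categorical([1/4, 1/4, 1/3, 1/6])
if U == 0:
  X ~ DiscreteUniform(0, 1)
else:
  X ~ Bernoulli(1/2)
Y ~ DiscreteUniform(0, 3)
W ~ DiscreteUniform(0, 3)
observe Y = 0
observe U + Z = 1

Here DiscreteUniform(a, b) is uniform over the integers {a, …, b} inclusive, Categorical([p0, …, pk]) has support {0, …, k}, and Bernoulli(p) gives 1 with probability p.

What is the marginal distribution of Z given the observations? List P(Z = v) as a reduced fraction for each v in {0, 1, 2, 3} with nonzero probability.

Enumerate traces; 16 have nonzero weight after conditioning:
  (U=0, Z=1, X=0, Y=0, W=0) weight 3/832
  (U=0, Z=1, X=0, Y=0, W=1) weight 3/832
  (U=0, Z=1, X=0, Y=0, W=2) weight 3/832
  (U=0, Z=1, X=0, Y=0, W=3) weight 3/832
  (U=0, Z=1, X=1, Y=0, W=0) weight 3/832
  (U=0, Z=1, X=1, Y=0, W=1) weight 3/832
  (U=0, Z=1, X=1, Y=0, W=2) weight 3/832
  (U=0, Z=1, X=1, Y=0, W=3) weight 3/832
  (U=1, Z=0, X=0, Y=0, W=0) weight 3/1024
  … 7 more
Group by Z:
  weight(Z=0) = 3/128
  weight(Z=1) = 3/104
Total weight = 3/128 + 3/104 = 87/1664
P(Z=0 | obs) = 3/128 / 87/1664 = 13/29
P(Z=1 | obs) = 3/104 / 87/1664 = 16/29

P(Z=0) = 13/29, P(Z=1) = 16/29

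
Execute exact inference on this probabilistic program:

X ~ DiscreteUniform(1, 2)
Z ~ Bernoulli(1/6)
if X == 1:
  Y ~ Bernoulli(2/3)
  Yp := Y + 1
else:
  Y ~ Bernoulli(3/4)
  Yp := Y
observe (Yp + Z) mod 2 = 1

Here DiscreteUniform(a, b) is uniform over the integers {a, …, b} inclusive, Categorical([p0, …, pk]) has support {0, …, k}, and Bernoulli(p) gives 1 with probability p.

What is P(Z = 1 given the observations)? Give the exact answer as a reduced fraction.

P(Z = 1 | obs) = 11/76

Enumerate traces; 4 have nonzero weight after conditioning:
  (X=1, Z=0, Y=0) weight 5/36
  (X=1, Z=1, Y=1) weight 1/18
  (X=2, Z=0, Y=1) weight 5/16
  (X=2, Z=1, Y=0) weight 1/48
Group by Z:
  weight(Z=0) = 65/144
  weight(Z=1) = 11/144
Total weight = 65/144 + 11/144 = 19/36
P(Z=0 | obs) = 65/144 / 19/36 = 65/76
P(Z=1 | obs) = 11/144 / 19/36 = 11/76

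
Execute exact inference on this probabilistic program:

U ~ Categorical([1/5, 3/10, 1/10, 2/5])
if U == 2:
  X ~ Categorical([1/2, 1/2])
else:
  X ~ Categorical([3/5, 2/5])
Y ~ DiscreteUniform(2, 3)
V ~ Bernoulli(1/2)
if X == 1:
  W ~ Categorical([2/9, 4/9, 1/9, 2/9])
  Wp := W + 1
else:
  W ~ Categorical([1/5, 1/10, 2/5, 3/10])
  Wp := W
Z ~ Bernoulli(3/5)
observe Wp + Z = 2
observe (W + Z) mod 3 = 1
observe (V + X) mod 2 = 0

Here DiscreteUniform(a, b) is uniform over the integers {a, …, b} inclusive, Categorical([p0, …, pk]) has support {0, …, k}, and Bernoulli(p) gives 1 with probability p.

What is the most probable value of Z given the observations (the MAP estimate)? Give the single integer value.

Enumerate traces; 16 have nonzero weight after conditioning:
  (U=0, X=1, Y=2, V=1, W=0, Z=1) weight 1/375
  (U=0, X=1, Y=2, V=1, W=1, Z=0) weight 4/1125
  (U=0, X=1, Y=3, V=1, W=0, Z=1) weight 1/375
  (U=0, X=1, Y=3, V=1, W=1, Z=0) weight 4/1125
  (U=1, X=1, Y=2, V=1, W=0, Z=1) weight 1/250
  (U=1, X=1, Y=2, V=1, W=1, Z=0) weight 2/375
  (U=1, X=1, Y=3, V=1, W=0, Z=1) weight 1/250
  (U=1, X=1, Y=3, V=1, W=1, Z=0) weight 2/375
  … 8 more
Group by Z:
  weight(Z=0) = 41/1125
  weight(Z=1) = 41/1500
Total weight = 41/1125 + 41/1500 = 287/4500
P(Z=0 | obs) = 41/1125 / 287/4500 = 4/7
P(Z=1 | obs) = 41/1500 / 287/4500 = 3/7
argmax = 0

argmax_v P(Z = v | obs) = 0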